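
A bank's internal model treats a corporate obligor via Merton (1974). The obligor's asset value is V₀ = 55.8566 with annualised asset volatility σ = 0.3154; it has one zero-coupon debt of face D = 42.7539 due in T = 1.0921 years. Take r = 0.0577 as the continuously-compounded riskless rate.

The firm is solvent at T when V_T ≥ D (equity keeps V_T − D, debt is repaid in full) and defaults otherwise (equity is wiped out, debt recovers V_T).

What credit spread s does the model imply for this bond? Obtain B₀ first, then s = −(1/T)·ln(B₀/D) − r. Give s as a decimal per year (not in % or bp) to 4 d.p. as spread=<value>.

d₁ = [ln(V₀/D) + (r + σ²/2)T] / (σ√T)
   = [ln(55.8566/42.7539) + (0.0577 + 0.5·0.3154²)·1.0921] / (0.3154·√1.0921)
   = [0.267327 + 0.117334] / 0.329604 = 1.167039
d₂ = d₁ − σ√T = 1.167039 − 0.329604 = 0.837434
N(d₁) = 0.878403,  N(d₂) = 0.798826,  e^(−rT) = 0.938930
E₀ = V₀·N(d₁) − D·e^(−rT)·N(d₂)
   = 55.8566·0.878403 − 42.7539·0.938930·0.798826 = 16.997380
B₀ = V₀ − E₀ = 55.8566 − 16.997380 = 38.859220
spread = −(1/T)·ln(B₀/D) − r = −(1/1.0921)·ln(38.859220/42.7539) − 0.0577 = 0.02975998

spread=0.0298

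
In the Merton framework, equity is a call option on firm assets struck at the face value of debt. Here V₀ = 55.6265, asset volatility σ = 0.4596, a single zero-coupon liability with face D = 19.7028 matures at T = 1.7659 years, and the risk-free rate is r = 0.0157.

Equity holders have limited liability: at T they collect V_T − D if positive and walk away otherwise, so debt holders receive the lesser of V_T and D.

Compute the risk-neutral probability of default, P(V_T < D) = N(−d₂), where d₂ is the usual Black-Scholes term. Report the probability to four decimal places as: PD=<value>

PD=0.0750

d₁ = [ln(V₀/D) + (r + σ²/2)T] / (σ√T)
   = [ln(55.6265/19.7028) + (0.0157 + 0.5·0.4596²)·1.7659] / (0.4596·√1.7659)
   = [1.037899 + 0.214232] / 0.610749 = 2.050155
d₂ = d₁ − σ√T = 2.050155 − 0.610749 = 1.439406
risk-neutral PD = N(−d₂) = N(-1.439406) = 0.075018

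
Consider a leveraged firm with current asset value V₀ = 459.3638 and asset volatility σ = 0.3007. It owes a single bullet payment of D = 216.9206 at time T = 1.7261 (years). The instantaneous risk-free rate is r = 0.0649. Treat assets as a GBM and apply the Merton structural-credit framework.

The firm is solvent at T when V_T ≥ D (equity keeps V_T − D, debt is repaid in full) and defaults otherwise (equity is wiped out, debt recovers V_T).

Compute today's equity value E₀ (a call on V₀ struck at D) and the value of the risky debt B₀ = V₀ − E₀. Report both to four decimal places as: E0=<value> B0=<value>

d₁ = [ln(V₀/D) + (r + σ²/2)T] / (σ√T)
   = [ln(459.3638/216.9206) + (0.0649 + 0.5·0.3007²)·1.7261] / (0.3007·√1.7261)
   = [0.750311 + 0.190061] / 0.395063 = 2.380310
d₂ = d₁ − σ√T = 2.380310 − 0.395063 = 1.985247
N(d₁) = 0.991351,  N(d₂) = 0.976441,  e^(−rT) = 0.894023
E₀ = V₀·N(d₁) − D·e^(−rT)·N(d₂)
   = 459.3638·0.991351 − 216.9206·0.894023·0.976441 = 266.027508
B₀ = V₀ − E₀ = 459.3638 − 266.027508 = 193.336292

E0=266.0275 B0=193.3363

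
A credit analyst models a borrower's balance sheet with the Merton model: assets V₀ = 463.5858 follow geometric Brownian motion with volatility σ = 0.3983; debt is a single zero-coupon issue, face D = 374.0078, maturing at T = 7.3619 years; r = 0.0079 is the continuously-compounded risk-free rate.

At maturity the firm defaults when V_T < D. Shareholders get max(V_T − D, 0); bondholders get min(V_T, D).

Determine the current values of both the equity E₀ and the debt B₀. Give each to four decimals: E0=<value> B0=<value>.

d₁ = [ln(V₀/D) + (r + σ²/2)T] / (σ√T)
   = [ln(463.5858/374.0078) + (0.0079 + 0.5·0.3983²)·7.3619] / (0.3983·√7.3619)
   = [0.214715 + 0.642116] / 1.080700 = 0.792847
d₂ = d₁ − σ√T = 0.792847 − 1.080700 = -0.287853
N(d₁) = 0.786067,  N(d₂) = 0.386730,  e^(−rT) = 0.943500
E₀ = V₀·N(d₁) − D·e^(−rT)·N(d₂)
   = 463.5858·0.786067 − 374.0078·0.943500·0.386730 = 227.941580
B₀ = V₀ − E₀ = 463.5858 − 227.941580 = 235.644220

E0=227.9416 B0=235.6442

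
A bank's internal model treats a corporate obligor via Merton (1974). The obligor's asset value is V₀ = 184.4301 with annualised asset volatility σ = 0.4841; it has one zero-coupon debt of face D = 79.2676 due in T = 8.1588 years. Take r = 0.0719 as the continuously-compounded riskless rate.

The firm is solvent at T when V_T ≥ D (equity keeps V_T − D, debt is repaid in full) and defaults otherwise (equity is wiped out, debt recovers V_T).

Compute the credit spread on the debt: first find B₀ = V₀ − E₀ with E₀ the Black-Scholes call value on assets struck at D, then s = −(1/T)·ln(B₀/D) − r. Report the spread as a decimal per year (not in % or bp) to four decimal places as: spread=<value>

spread=0.0257

d₁ = [ln(V₀/D) + (r + σ²/2)T] / (σ√T)
   = [ln(184.4301/79.2676) + (0.0719 + 0.5·0.4841²)·8.1588] / (0.4841·√8.1588)
   = [0.844441 + 1.542637] / 1.382765 = 1.726308
d₂ = d₁ − σ√T = 1.726308 − 1.382765 = 0.343544
N(d₁) = 0.957854,  N(d₂) = 0.634405,  e^(−rT) = 0.556205
E₀ = V₀·N(d₁) − D·e^(−rT)·N(d₂)
   = 184.4301·0.957854 − 79.2676·0.556205·0.634405 = 148.686777
B₀ = V₀ − E₀ = 184.4301 − 148.686777 = 35.743323
spread = −(1/T)·ln(B₀/D) − r = −(1/8.1588)·ln(35.743323/79.2676) − 0.0719 = 0.02572048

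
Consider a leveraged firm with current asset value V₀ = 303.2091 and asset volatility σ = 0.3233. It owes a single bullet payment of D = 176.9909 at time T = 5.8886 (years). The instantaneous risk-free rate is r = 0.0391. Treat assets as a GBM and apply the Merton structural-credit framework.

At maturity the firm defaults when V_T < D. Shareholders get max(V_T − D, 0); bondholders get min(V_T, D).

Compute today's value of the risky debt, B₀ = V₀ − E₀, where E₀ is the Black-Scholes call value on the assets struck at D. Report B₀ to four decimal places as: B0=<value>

d₁ = [ln(V₀/D) + (r + σ²/2)T] / (σ√T)
   = [ln(303.2091/176.9909) + (0.0391 + 0.5·0.3233²)·5.8886] / (0.3233·√5.8886)
   = [0.538324 + 0.537991] / 0.784534 = 1.371917
d₂ = d₁ − σ√T = 1.371917 − 0.784534 = 0.587383
N(d₁) = 0.914955,  N(d₂) = 0.721527,  e^(−rT) = 0.794340
E₀ = V₀·N(d₁) − D·e^(−rT)·N(d₂)
   = 303.2091·0.914955 − 176.9909·0.794340·0.721527 = 175.982714
B₀ = V₀ − E₀ = 303.2091 − 175.982714 = 127.226386

B0=127.2264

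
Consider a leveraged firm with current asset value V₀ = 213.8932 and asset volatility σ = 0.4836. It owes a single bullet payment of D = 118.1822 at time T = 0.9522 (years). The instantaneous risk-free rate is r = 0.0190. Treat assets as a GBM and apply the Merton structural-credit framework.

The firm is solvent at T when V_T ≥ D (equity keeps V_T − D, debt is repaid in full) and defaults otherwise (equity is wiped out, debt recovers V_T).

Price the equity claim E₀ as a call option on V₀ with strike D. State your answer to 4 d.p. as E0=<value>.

E0=101.1826

d₁ = [ln(V₀/D) + (r + σ²/2)T] / (σ√T)
   = [ln(213.8932/118.1822) + (0.0190 + 0.5·0.4836²)·0.9522] / (0.4836·√0.9522)
   = [0.593249 + 0.129437] / 0.471900 = 1.531438
d₂ = d₁ − σ√T = 1.531438 − 0.471900 = 1.059537
N(d₁) = 0.937169,  N(d₂) = 0.855322,  e^(−rT) = 0.982071
E₀ = V₀·N(d₁) − D·e^(−rT)·N(d₂)
   = 213.8932·0.937169 − 118.1822·0.982071·0.855322 = 101.182617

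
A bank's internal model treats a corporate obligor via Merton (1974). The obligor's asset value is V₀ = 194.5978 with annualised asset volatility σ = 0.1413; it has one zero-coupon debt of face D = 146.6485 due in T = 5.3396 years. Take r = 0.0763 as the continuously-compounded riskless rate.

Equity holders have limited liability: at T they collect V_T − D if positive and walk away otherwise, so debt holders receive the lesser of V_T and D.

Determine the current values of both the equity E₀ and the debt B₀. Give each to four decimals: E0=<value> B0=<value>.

E0=97.2991 B0=97.2987

d₁ = [ln(V₀/D) + (r + σ²/2)T] / (σ√T)
   = [ln(194.5978/146.6485) + (0.0763 + 0.5·0.1413²)·5.3396] / (0.1413·√5.3396)
   = [0.282896 + 0.460716] / 0.326510 = 2.277456
d₂ = d₁ − σ√T = 2.277456 − 0.326510 = 1.950946
N(d₁) = 0.988620,  N(d₂) = 0.974468,  e^(−rT) = 0.665370
E₀ = V₀·N(d₁) − D·e^(−rT)·N(d₂)
   = 194.5978·0.988620 − 146.6485·0.665370·0.974468 = 97.299084
B₀ = V₀ − E₀ = 194.5978 − 97.299084 = 97.298716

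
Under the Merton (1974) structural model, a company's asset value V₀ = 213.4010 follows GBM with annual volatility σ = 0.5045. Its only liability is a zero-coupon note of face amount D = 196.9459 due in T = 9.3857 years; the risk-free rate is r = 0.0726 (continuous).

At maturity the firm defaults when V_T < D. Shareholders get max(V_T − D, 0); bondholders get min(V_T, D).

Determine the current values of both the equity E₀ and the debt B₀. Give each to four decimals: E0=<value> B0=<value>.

E0=152.6249 B0=60.7761

d₁ = [ln(V₀/D) + (r + σ²/2)T] / (σ√T)
   = [ln(213.4010/196.9459) + (0.0726 + 0.5·0.5045²)·9.3857] / (0.5045·√9.3857)
   = [0.080244 + 1.875827] / 1.545591 = 1.265582
d₂ = d₁ − σ√T = 1.265582 − 1.545591 = -0.280009
N(d₁) = 0.897169,  N(d₂) = 0.389735,  e^(−rT) = 0.505907
E₀ = V₀·N(d₁) − D·e^(−rT)·N(d₂)
   = 213.4010·0.897169 − 196.9459·0.505907·0.389735 = 152.624859
B₀ = V₀ − E₀ = 213.4010 − 152.624859 = 60.776141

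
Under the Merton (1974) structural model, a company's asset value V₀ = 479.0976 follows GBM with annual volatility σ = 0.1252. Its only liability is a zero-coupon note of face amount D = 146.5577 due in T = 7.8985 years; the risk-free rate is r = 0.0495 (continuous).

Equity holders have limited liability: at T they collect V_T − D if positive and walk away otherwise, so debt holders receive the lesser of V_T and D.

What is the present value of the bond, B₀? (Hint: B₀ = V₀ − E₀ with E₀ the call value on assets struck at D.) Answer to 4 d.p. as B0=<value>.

B0=99.1311

d₁ = [ln(V₀/D) + (r + σ²/2)T] / (σ√T)
   = [ln(479.0976/146.5577) + (0.0495 + 0.5·0.1252²)·7.8985] / (0.1252·√7.8985)
   = [1.184485 + 0.452880] / 0.351865 = 4.653385
d₂ = d₁ − σ√T = 4.653385 − 0.351865 = 4.301520
N(d₁) = 0.999998,  N(d₂) = 0.999992,  e^(−rT) = 0.676397
E₀ = V₀·N(d₁) − D·e^(−rT)·N(d₂)
   = 479.0976·0.999998 − 146.5577·0.676397·0.999992 = 379.966535
B₀ = V₀ − E₀ = 479.0976 − 379.966535 = 99.131065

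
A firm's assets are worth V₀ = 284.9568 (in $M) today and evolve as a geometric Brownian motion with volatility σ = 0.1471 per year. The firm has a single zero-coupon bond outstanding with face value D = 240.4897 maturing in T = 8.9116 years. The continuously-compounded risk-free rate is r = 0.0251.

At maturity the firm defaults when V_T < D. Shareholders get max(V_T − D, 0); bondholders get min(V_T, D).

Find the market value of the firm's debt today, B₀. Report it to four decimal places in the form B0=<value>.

B0=182.0362

d₁ = [ln(V₀/D) + (r + σ²/2)T] / (σ√T)
   = [ln(284.9568/240.4897) + (0.0251 + 0.5·0.1471²)·8.9116] / (0.1471·√8.9116)
   = [0.169660 + 0.320098] / 0.439127 = 1.115298
d₂ = d₁ − σ√T = 1.115298 − 0.439127 = 0.676171
N(d₁) = 0.867639,  N(d₂) = 0.750534,  e^(−rT) = 0.799570
E₀ = V₀·N(d₁) − D·e^(−rT)·N(d₂)
   = 284.9568·0.867639 − 240.4897·0.799570·0.750534 = 102.920609
B₀ = V₀ − E₀ = 284.9568 − 102.920609 = 182.036191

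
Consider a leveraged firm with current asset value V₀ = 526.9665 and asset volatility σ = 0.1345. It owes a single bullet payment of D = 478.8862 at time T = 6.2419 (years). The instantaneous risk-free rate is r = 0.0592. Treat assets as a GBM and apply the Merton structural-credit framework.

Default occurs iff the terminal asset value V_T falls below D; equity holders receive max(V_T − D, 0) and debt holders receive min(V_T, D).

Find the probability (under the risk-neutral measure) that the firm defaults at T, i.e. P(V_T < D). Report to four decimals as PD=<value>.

d₁ = [ln(V₀/D) + (r + σ²/2)T] / (σ√T)
   = [ln(526.9665/478.8862) + (0.0592 + 0.5·0.1345²)·6.2419] / (0.1345·√6.2419)
   = [0.095674 + 0.425979] / 0.336032 = 1.552391
d₂ = d₁ − σ√T = 1.552391 − 0.336032 = 1.216359
risk-neutral PD = N(−d₂) = N(-1.216359) = 0.111924

PD=0.1119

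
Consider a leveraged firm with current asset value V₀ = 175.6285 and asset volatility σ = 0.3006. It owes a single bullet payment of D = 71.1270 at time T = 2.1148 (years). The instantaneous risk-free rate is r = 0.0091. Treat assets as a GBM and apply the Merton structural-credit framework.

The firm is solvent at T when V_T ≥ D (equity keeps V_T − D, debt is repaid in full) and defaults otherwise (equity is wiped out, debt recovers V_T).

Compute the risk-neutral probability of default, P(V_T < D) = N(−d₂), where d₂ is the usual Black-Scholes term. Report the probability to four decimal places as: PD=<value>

PD=0.0292

d₁ = [ln(V₀/D) + (r + σ²/2)T] / (σ√T)
   = [ln(175.6285/71.1270) + (0.0091 + 0.5·0.3006²)·2.1148] / (0.3006·√2.1148)
   = [0.903904 + 0.114792] / 0.437143 = 2.330348
d₂ = d₁ − σ√T = 2.330348 − 0.437143 = 1.893205
risk-neutral PD = N(−d₂) = N(-1.893205) = 0.029165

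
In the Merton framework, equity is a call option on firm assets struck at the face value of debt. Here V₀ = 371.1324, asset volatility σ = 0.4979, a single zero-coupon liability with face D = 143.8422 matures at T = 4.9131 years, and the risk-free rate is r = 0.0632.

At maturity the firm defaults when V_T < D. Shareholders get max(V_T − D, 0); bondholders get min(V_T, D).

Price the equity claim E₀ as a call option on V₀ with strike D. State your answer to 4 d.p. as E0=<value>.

d₁ = [ln(V₀/D) + (r + σ²/2)T] / (σ√T)
   = [ln(371.1324/143.8422) + (0.0632 + 0.5·0.4979²)·4.9131] / (0.4979·√4.9131)
   = [0.947842 + 0.919497] / 1.103621 = 1.692012
d₂ = d₁ − σ√T = 1.692012 − 1.103621 = 0.588391
N(d₁) = 0.954678,  N(d₂) = 0.721865,  e^(−rT) = 0.733075
E₀ = V₀·N(d₁) − D·e^(−rT)·N(d₂)
   = 371.1324·0.954678 − 143.8422·0.733075·0.721865 = 278.193451

E0=278.1935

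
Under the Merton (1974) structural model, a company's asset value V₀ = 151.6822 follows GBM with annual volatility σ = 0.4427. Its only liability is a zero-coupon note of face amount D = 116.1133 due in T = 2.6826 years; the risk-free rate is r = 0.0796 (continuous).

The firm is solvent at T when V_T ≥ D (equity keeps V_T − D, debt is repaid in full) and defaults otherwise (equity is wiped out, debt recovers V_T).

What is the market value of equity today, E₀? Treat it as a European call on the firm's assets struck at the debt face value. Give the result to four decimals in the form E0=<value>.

E0=70.5737

d₁ = [ln(V₀/D) + (r + σ²/2)T] / (σ√T)
   = [ln(151.6822/116.1133) + (0.0796 + 0.5·0.4427²)·2.6826] / (0.4427·√2.6826)
   = [0.267221 + 0.476407] / 0.725083 = 1.025578
d₂ = d₁ − σ√T = 1.025578 − 0.725083 = 0.300495
N(d₁) = 0.847455,  N(d₂) = 0.618100,  e^(−rT) = 0.807724
E₀ = V₀·N(d₁) − D·e^(−rT)·N(d₂)
   = 151.6822·0.847455 − 116.1133·0.807724·0.618100 = 70.573717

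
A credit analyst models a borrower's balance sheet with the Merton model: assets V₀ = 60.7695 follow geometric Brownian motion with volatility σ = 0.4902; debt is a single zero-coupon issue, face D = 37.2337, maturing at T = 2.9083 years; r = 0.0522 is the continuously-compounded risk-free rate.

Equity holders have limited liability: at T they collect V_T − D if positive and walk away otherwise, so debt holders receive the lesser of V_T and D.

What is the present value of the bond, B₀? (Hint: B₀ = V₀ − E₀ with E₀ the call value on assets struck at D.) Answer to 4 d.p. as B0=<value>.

d₁ = [ln(V₀/D) + (r + σ²/2)T] / (σ√T)
   = [ln(60.7695/37.2337) + (0.0522 + 0.5·0.4902²)·2.9083] / (0.4902·√2.9083)
   = [0.489874 + 0.501240] / 0.835974 = 1.185579
d₂ = d₁ − σ√T = 1.185579 − 0.835974 = 0.349605
N(d₁) = 0.882106,  N(d₂) = 0.636682,  e^(−rT) = 0.859149
E₀ = V₀·N(d₁) − D·e^(−rT)·N(d₂)
   = 60.7695·0.882106 − 37.2337·0.859149·0.636682 = 33.238110
B₀ = V₀ − E₀ = 60.7695 − 33.238110 = 27.531390

B0=27.5314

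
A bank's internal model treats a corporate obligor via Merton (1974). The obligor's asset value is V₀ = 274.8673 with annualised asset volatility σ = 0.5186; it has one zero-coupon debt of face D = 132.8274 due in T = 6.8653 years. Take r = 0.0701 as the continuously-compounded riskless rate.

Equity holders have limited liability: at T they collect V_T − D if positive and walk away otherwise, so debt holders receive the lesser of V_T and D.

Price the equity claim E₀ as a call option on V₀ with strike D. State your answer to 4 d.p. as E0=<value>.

E0=210.9592

d₁ = [ln(V₀/D) + (r + σ²/2)T] / (σ√T)
   = [ln(274.8673/132.8274) + (0.0701 + 0.5·0.5186²)·6.8653] / (0.5186·√6.8653)
   = [0.727238 + 1.404455] / 1.358821 = 1.568781
d₂ = d₁ − σ√T = 1.568781 − 1.358821 = 0.209960
N(d₁) = 0.941651,  N(d₂) = 0.583151,  e^(−rT) = 0.618006
E₀ = V₀·N(d₁) − D·e^(−rT)·N(d₂)
   = 274.8673·0.941651 − 132.8274·0.618006·0.583151 = 210.959217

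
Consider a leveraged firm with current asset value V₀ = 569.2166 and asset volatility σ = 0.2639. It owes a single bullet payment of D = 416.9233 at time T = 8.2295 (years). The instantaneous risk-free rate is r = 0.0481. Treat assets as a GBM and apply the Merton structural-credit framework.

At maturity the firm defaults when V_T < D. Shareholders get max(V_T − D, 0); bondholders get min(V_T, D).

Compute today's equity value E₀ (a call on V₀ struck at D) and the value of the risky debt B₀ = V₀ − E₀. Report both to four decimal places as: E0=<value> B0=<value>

d₁ = [ln(V₀/D) + (r + σ²/2)T] / (σ√T)
   = [ln(569.2166/416.9233) + (0.0481 + 0.5·0.2639²)·8.2295] / (0.2639·√8.2295)
   = [0.311359 + 0.682403] / 0.757053 = 1.312672
d₂ = d₁ − σ√T = 1.312672 − 0.757053 = 0.555620
N(d₁) = 0.905353,  N(d₂) = 0.710765,  e^(−rT) = 0.673115
E₀ = V₀·N(d₁) − D·e^(−rT)·N(d₂)
   = 569.2166·0.905353 − 416.9233·0.673115·0.710765 = 315.875042
B₀ = V₀ − E₀ = 569.2166 − 315.875042 = 253.341558

E0=315.8750 B0=253.3416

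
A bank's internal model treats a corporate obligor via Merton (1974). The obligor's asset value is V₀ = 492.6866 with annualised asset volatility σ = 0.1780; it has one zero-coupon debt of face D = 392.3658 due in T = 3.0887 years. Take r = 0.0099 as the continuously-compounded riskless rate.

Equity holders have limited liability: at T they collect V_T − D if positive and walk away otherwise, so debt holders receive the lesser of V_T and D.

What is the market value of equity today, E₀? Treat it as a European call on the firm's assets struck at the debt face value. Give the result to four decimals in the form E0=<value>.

d₁ = [ln(V₀/D) + (r + σ²/2)T] / (σ√T)
   = [ln(492.6866/392.3658) + (0.0099 + 0.5·0.1780²)·3.0887] / (0.1780·√3.0887)
   = [0.227679 + 0.079509] / 0.312830 = 0.981966
d₂ = d₁ − σ√T = 0.981966 − 0.312830 = 0.669136
N(d₁) = 0.836942,  N(d₂) = 0.748296,  e^(−rT) = 0.969885
E₀ = V₀·N(d₁) − D·e^(−rT)·N(d₂)
   = 492.6866·0.836942 − 392.3658·0.969885·0.748296 = 127.586334

E0=127.5863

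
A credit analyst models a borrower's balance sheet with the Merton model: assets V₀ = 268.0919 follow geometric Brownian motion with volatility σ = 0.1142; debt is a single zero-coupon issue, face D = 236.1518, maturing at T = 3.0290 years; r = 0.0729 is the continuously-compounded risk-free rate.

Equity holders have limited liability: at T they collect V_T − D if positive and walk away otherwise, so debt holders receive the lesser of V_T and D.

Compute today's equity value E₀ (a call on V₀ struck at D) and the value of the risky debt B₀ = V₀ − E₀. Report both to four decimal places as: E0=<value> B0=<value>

E0=79.4528 B0=188.6391

d₁ = [ln(V₀/D) + (r + σ²/2)T] / (σ√T)
   = [ln(268.0919/236.1518) + (0.0729 + 0.5·0.1142²)·3.0290] / (0.1142·√3.0290)
   = [0.126855 + 0.240566] / 0.198754 = 1.848621
d₂ = d₁ − σ√T = 1.848621 − 0.198754 = 1.649867
N(d₁) = 0.967744,  N(d₂) = 0.950515,  e^(−rT) = 0.801866
E₀ = V₀·N(d₁) − D·e^(−rT)·N(d₂)
   = 268.0919·0.967744 − 236.1518·0.801866·0.950515 = 79.452809
B₀ = V₀ − E₀ = 268.0919 − 79.452809 = 188.639091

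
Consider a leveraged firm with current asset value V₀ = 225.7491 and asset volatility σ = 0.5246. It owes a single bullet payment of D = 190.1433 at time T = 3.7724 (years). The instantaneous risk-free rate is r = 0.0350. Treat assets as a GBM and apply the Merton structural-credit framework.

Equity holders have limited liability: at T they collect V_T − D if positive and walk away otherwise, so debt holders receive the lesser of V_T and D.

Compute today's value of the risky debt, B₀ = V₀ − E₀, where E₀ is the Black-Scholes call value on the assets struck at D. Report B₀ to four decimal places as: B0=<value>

B0=116.7001

d₁ = [ln(V₀/D) + (r + σ²/2)T] / (σ√T)
   = [ln(225.7491/190.1433) + (0.0350 + 0.5·0.5246²)·3.7724] / (0.5246·√3.7724)
   = [0.171646 + 0.651126] / 1.018913 = 0.807500
d₂ = d₁ − σ√T = 0.807500 − 1.018913 = -0.211413
N(d₁) = 0.790311,  N(d₂) = 0.416282,  e^(−rT) = 0.876311
E₀ = V₀·N(d₁) − D·e^(−rT)·N(d₂)
   = 225.7491·0.790311 − 190.1433·0.876311·0.416282 = 109.049002
B₀ = V₀ − E₀ = 225.7491 − 109.049002 = 116.700098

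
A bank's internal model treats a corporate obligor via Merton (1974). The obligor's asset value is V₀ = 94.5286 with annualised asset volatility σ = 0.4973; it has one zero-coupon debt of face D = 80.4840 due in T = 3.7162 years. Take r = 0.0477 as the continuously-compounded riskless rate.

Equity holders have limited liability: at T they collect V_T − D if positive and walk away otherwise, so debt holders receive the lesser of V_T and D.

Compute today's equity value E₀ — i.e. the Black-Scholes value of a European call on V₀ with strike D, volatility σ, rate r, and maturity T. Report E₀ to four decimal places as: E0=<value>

d₁ = [ln(V₀/D) + (r + σ²/2)T] / (σ√T)
   = [ln(94.5286/80.4840) + (0.0477 + 0.5·0.4973²)·3.7162] / (0.4973·√3.7162)
   = [0.160844 + 0.636784] / 0.958667 = 0.832018
d₂ = d₁ − σ√T = 0.832018 − 0.958667 = -0.126650
N(d₁) = 0.797301,  N(d₂) = 0.449609,  e^(−rT) = 0.837560
E₀ = V₀·N(d₁) − D·e^(−rT)·N(d₂)
   = 94.5286·0.797301 − 80.4840·0.837560·0.449609 = 45.059504

E0=45.0595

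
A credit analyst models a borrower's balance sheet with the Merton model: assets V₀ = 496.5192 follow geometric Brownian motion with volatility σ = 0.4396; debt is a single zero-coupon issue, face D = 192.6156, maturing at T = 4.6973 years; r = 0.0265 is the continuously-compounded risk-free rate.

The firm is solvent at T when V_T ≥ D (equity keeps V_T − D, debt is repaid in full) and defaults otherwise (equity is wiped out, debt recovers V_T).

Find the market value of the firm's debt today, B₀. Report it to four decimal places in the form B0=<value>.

B0=153.2765

d₁ = [ln(V₀/D) + (r + σ²/2)T] / (σ√T)
   = [ln(496.5192/192.6156) + (0.0265 + 0.5·0.4396²)·4.6973] / (0.4396·√4.6973)
   = [0.946926 + 0.578351] / 0.952756 = 1.600909
d₂ = d₁ − σ√T = 1.600909 − 0.952756 = 0.648153
N(d₁) = 0.945301,  N(d₂) = 0.741557,  e^(−rT) = 0.882957
E₀ = V₀·N(d₁) − D·e^(−rT)·N(d₂)
   = 496.5192·0.945301 − 192.6156·0.882957·0.741557 = 343.242744
B₀ = V₀ − E₀ = 496.5192 − 343.242744 = 153.276456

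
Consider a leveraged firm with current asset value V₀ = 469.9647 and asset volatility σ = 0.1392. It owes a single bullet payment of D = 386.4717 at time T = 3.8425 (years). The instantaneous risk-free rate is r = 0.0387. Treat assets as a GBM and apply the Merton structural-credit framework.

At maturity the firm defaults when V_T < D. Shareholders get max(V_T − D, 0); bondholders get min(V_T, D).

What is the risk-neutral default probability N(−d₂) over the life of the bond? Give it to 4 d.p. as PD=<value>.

PD=0.1302

d₁ = [ln(V₀/D) + (r + σ²/2)T] / (σ√T)
   = [ln(469.9647/386.4717) + (0.0387 + 0.5·0.1392²)·3.8425] / (0.1392·√3.8425)
   = [0.195599 + 0.185932] / 0.272864 = 1.398246
d₂ = d₁ − σ√T = 1.398246 − 0.272864 = 1.125382
risk-neutral PD = N(−d₂) = N(-1.125382) = 0.130213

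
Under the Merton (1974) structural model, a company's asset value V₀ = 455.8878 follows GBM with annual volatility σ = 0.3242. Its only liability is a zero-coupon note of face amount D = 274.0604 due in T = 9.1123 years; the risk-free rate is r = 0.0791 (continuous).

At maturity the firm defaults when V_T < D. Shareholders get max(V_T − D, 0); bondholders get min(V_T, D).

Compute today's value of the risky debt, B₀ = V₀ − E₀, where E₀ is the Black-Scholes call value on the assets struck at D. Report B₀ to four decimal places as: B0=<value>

B0=122.1991

d₁ = [ln(V₀/D) + (r + σ²/2)T] / (σ√T)
   = [ln(455.8878/274.0604) + (0.0791 + 0.5·0.3242²)·9.1123] / (0.3242·√9.1123)
   = [0.508898 + 1.199660] / 0.978649 = 1.745833
d₂ = d₁ − σ√T = 1.745833 − 0.978649 = 0.767184
N(d₁) = 0.959580,  N(d₂) = 0.778514,  e^(−rT) = 0.486371
E₀ = V₀·N(d₁) − D·e^(−rT)·N(d₂)
   = 455.8878·0.959580 − 274.0604·0.486371·0.778514 = 333.688720
B₀ = V₀ − E₀ = 455.8878 − 333.688720 = 122.199080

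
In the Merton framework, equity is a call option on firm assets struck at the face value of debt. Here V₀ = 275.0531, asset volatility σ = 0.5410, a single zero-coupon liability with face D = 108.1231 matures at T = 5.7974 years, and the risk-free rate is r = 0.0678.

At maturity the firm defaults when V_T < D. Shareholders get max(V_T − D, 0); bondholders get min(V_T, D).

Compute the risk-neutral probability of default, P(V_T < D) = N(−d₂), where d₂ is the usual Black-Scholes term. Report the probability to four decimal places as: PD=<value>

d₁ = [ln(V₀/D) + (r + σ²/2)T] / (σ√T)
   = [ln(275.0531/108.1231) + (0.0678 + 0.5·0.5410²)·5.7974] / (0.5410·√5.7974)
   = [0.933694 + 1.241458] / 1.302608 = 1.669843
d₂ = d₁ − σ√T = 1.669843 − 1.302608 = 0.367235
risk-neutral PD = N(−d₂) = N(-0.367235) = 0.356722

PD=0.3567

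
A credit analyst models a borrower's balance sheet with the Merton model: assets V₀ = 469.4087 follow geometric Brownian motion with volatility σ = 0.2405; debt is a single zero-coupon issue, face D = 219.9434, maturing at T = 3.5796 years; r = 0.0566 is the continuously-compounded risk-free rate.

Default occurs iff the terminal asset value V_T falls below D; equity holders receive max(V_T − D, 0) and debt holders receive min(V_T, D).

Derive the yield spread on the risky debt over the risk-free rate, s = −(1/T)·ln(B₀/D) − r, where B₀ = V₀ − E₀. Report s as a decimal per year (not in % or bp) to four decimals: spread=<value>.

spread=0.0013

d₁ = [ln(V₀/D) + (r + σ²/2)T] / (σ√T)
   = [ln(469.4087/219.9434) + (0.0566 + 0.5·0.2405²)·3.5796] / (0.2405·√3.5796)
   = [0.758104 + 0.306128] / 0.455022 = 2.338857
d₂ = d₁ − σ√T = 2.338857 − 0.455022 = 1.883835
N(d₁) = 0.990329,  N(d₂) = 0.970206,  e^(−rT) = 0.816600
E₀ = V₀·N(d₁) − D·e^(−rT)·N(d₂)
   = 469.4087·0.990329 − 219.9434·0.816600·0.970206 = 290.614089
B₀ = V₀ − E₀ = 469.4087 − 290.614089 = 178.794611
spread = −(1/T)·ln(B₀/D) − r = −(1/3.5796)·ln(178.794611/219.9434) − 0.0566 = 0.00126471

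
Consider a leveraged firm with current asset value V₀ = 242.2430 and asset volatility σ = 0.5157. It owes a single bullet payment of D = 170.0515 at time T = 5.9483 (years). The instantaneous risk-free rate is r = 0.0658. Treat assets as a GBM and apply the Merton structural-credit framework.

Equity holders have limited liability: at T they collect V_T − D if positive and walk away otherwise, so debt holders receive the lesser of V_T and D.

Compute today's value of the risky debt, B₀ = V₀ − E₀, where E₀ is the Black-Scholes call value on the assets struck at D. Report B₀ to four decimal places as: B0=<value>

B0=82.7011

d₁ = [ln(V₀/D) + (r + σ²/2)T] / (σ√T)
   = [ln(242.2430/170.0515) + (0.0658 + 0.5·0.5157²)·5.9483] / (0.5157·√5.9483)
   = [0.353840 + 1.182363] / 1.257748 = 1.221392
d₂ = d₁ − σ√T = 1.221392 − 1.257748 = -0.036356
N(d₁) = 0.889031,  N(d₂) = 0.485499,  e^(−rT) = 0.676111
E₀ = V₀·N(d₁) − D·e^(−rT)·N(d₂)
   = 242.2430·0.889031 − 170.0515·0.676111·0.485499 = 159.541938
B₀ = V₀ − E₀ = 242.2430 − 159.541938 = 82.701062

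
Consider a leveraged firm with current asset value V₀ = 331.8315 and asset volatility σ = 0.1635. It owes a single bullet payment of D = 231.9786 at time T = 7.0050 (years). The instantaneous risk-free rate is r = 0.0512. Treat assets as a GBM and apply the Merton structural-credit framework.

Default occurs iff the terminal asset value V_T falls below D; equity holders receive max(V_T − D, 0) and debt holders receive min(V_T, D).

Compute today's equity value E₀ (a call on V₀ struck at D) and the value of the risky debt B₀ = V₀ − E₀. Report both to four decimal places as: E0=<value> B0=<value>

E0=171.7736 B0=160.0579

d₁ = [ln(V₀/D) + (r + σ²/2)T] / (σ√T)
   = [ln(331.8315/231.9786) + (0.0512 + 0.5·0.1635²)·7.0050] / (0.1635·√7.0050)
   = [0.357982 + 0.452286] / 0.432735 = 1.872435
d₂ = d₁ − σ√T = 1.872435 − 0.432735 = 1.439700
N(d₁) = 0.969427,  N(d₂) = 0.925024,  e^(−rT) = 0.698615
E₀ = V₀·N(d₁) − D·e^(−rT)·N(d₂)
   = 331.8315·0.969427 − 231.9786·0.698615·0.925024 = 171.773600
B₀ = V₀ − E₀ = 331.8315 − 171.773600 = 160.057900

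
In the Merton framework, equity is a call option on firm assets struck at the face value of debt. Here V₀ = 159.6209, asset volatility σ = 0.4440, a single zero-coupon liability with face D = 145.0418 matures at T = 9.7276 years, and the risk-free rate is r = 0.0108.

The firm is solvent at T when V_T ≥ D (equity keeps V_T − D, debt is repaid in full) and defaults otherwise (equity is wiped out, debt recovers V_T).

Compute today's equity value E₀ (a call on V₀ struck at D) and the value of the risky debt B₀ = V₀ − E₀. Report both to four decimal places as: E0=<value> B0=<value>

E0=89.3723 B0=70.2486

d₁ = [ln(V₀/D) + (r + σ²/2)T] / (σ√T)
   = [ln(159.6209/145.0418) + (0.0108 + 0.5·0.4440²)·9.7276] / (0.4440·√9.7276)
   = [0.095780 + 1.063888] / 1.384796 = 0.837429
d₂ = d₁ − σ√T = 0.837429 − 1.384796 = -0.547367
N(d₁) = 0.798824,  N(d₂) = 0.292063,  e^(−rT) = 0.900272
E₀ = V₀·N(d₁) − D·e^(−rT)·N(d₂)
   = 159.6209·0.798824 − 145.0418·0.900272·0.292063 = 89.372269
B₀ = V₀ − E₀ = 159.6209 − 89.372269 = 70.248631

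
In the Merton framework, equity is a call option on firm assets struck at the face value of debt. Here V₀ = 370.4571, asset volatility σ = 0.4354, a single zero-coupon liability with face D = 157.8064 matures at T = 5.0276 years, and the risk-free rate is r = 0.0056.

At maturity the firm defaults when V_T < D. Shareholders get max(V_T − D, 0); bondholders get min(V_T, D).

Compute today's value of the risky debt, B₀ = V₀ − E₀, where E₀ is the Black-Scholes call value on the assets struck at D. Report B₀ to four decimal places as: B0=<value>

d₁ = [ln(V₀/D) + (r + σ²/2)T] / (σ√T)
   = [ln(370.4571/157.8064) + (0.0056 + 0.5·0.4354²)·5.0276] / (0.4354·√5.0276)
   = [0.853369 + 0.504704] / 0.976267 = 1.391086
d₂ = d₁ − σ√T = 1.391086 − 0.976267 = 0.414819
N(d₁) = 0.917900,  N(d₂) = 0.660863,  e^(−rT) = 0.972238
E₀ = V₀·N(d₁) − D·e^(−rT)·N(d₂)
   = 370.4571·0.917900 − 157.8064·0.972238·0.660863 = 238.649581
B₀ = V₀ − E₀ = 370.4571 − 238.649581 = 131.807519

B0=131.8075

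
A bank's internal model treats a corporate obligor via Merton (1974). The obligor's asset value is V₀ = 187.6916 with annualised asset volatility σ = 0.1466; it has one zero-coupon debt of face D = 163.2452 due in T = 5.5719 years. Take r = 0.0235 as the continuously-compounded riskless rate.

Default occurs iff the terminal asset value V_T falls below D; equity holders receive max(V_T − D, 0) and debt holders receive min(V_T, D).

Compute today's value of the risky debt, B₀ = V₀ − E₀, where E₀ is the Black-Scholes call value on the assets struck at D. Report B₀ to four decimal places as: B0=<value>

B0=136.2284

d₁ = [ln(V₀/D) + (r + σ²/2)T] / (σ√T)
   = [ln(187.6916/163.2452) + (0.0235 + 0.5·0.1466²)·5.5719] / (0.1466·√5.5719)
   = [0.139547 + 0.190814] / 0.346047 = 0.954669
d₂ = d₁ − σ√T = 0.954669 − 0.346047 = 0.608622
N(d₁) = 0.830128,  N(d₂) = 0.728612,  e^(−rT) = 0.877271
E₀ = V₀·N(d₁) − D·e^(−rT)·N(d₂)
   = 187.6916·0.830128 − 163.2452·0.877271·0.728612 = 51.463204
B₀ = V₀ − E₀ = 187.6916 − 51.463204 = 136.228396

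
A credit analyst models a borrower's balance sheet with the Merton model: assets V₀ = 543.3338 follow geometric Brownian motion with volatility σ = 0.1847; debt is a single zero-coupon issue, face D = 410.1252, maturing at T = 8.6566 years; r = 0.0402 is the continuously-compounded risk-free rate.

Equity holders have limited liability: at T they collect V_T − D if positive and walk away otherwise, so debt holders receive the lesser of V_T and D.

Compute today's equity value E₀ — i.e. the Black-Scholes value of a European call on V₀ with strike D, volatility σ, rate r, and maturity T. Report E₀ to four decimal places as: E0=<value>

E0=266.5982

d₁ = [ln(V₀/D) + (r + σ²/2)T] / (σ√T)
   = [ln(543.3338/410.1252) + (0.0402 + 0.5·0.1847²)·8.6566] / (0.1847·√8.6566)
   = [0.281261 + 0.495651] / 0.543426 = 1.429656
d₂ = d₁ − σ√T = 1.429656 − 0.543426 = 0.886230
N(d₁) = 0.923592,  N(d₂) = 0.812253,  e^(−rT) = 0.706102
E₀ = V₀·N(d₁) − D·e^(−rT)·N(d₂)
   = 543.3338·0.923592 − 410.1252·0.706102·0.812253 = 266.598181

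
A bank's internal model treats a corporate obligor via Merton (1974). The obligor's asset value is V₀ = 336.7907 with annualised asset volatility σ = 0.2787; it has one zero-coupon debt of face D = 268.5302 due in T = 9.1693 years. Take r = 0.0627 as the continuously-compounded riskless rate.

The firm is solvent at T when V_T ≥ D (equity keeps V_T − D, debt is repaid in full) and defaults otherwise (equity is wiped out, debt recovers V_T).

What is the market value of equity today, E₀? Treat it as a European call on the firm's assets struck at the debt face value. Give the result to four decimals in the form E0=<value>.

d₁ = [ln(V₀/D) + (r + σ²/2)T] / (σ√T)
   = [ln(336.7907/268.5302) + (0.0627 + 0.5·0.2787²)·9.1693] / (0.2787·√9.1693)
   = [0.226498 + 0.931022] / 0.843927 = 1.371587
d₂ = d₁ − σ√T = 1.371587 − 0.843927 = 0.527660
N(d₁) = 0.914904,  N(d₂) = 0.701132,  e^(−rT) = 0.562753
E₀ = V₀·N(d₁) − D·e^(−rT)·N(d₂)
   = 336.7907·0.914904 − 268.5302·0.562753·0.701132 = 202.178801

E0=202.1788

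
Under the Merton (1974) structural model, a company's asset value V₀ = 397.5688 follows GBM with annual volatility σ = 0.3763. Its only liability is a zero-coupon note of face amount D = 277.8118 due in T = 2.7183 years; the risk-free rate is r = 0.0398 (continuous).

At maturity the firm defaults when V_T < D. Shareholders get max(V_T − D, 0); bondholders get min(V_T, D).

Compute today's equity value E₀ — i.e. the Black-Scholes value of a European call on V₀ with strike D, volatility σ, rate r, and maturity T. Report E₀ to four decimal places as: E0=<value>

E0=173.0738

d₁ = [ln(V₀/D) + (r + σ²/2)T] / (σ√T)
   = [ln(397.5688/277.8118) + (0.0398 + 0.5·0.3763²)·2.7183] / (0.3763·√2.7183)
   = [0.358424 + 0.300646] / 0.620416 = 1.062304
d₂ = d₁ − σ√T = 1.062304 − 0.620416 = 0.441888
N(d₁) = 0.855951,  N(d₂) = 0.670715,  e^(−rT) = 0.897459
E₀ = V₀·N(d₁) − D·e^(−rT)·N(d₂)
   = 397.5688·0.855951 − 277.8118·0.897459·0.670715 = 173.073760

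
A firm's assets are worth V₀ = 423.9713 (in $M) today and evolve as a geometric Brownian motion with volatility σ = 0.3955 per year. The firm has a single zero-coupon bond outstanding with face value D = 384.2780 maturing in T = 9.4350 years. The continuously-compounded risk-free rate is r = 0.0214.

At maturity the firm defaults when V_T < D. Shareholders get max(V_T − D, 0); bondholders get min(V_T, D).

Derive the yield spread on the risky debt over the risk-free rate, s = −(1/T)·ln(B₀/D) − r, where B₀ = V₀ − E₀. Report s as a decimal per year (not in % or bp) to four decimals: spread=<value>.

d₁ = [ln(V₀/D) + (r + σ²/2)T] / (σ√T)
   = [ln(423.9713/384.2780) + (0.0214 + 0.5·0.3955²)·9.4350] / (0.3955·√9.4350)
   = [0.098300 + 0.939822] / 1.214835 = 0.854536
d₂ = d₁ − σ√T = 0.854536 − 1.214835 = -0.360299
N(d₁) = 0.803596,  N(d₂) = 0.359312,  e^(−rT) = 0.817169
E₀ = V₀·N(d₁) − D·e^(−rT)·N(d₂)
   = 423.9713·0.803596 − 384.2780·0.817169·0.359312 = 227.870526
B₀ = V₀ − E₀ = 423.9713 − 227.870526 = 196.100774
spread = −(1/T)·ln(B₀/D) − r = −(1/9.4350)·ln(196.100774/384.2780) − 0.0214 = 0.04990234

spread=0.0499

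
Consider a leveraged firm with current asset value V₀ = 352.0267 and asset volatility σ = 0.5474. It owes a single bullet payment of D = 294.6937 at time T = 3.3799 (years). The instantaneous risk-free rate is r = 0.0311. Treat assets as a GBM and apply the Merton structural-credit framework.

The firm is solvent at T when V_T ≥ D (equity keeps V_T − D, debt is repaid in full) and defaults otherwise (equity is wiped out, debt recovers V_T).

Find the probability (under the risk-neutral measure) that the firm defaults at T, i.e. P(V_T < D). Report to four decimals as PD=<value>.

PD=0.5879

d₁ = [ln(V₀/D) + (r + σ²/2)T] / (σ√T)
   = [ln(352.0267/294.6937) + (0.0311 + 0.5·0.5474²)·3.3799] / (0.5474·√3.3799)
   = [0.177771 + 0.611503] / 1.006368 = 0.784279
d₂ = d₁ − σ√T = 0.784279 − 1.006368 = -0.222088
risk-neutral PD = N(−d₂) = N(0.222088) = 0.587877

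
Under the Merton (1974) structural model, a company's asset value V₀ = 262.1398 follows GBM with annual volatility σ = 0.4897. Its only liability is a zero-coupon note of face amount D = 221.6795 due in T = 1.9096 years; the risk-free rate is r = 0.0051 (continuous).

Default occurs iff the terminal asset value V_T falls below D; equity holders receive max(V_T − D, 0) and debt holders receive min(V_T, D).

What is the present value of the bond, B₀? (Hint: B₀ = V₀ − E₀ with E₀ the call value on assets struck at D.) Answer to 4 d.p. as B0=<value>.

B0=174.9467

d₁ = [ln(V₀/D) + (r + σ²/2)T] / (σ√T)
   = [ln(262.1398/221.6795) + (0.0051 + 0.5·0.4897²)·1.9096] / (0.4897·√1.9096)
   = [0.167645 + 0.238706] / 0.676708 = 0.600482
d₂ = d₁ − σ√T = 0.600482 − 0.676708 = -0.076226
N(d₁) = 0.725908,  N(d₂) = 0.469620,  e^(−rT) = 0.990308
E₀ = V₀·N(d₁) − D·e^(−rT)·N(d₂)
   = 262.1398·0.725908 − 221.6795·0.990308·0.469620 = 87.193144
B₀ = V₀ − E₀ = 262.1398 − 87.193144 = 174.946656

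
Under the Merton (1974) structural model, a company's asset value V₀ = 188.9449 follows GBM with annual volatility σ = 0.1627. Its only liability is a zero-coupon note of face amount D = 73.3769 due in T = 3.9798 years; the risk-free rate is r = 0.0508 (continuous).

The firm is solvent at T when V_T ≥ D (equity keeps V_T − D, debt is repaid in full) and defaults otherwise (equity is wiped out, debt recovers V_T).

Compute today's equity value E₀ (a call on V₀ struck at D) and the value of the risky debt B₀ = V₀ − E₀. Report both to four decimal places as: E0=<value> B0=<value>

E0=129.0012 B0=59.9437

d₁ = [ln(V₀/D) + (r + σ²/2)T] / (σ√T)
   = [ln(188.9449/73.3769) + (0.0508 + 0.5·0.1627²)·3.9798] / (0.1627·√3.9798)
   = [0.945846 + 0.254849] / 0.324577 = 3.699258
d₂ = d₁ − σ√T = 3.699258 − 0.324577 = 3.374681
N(d₁) = 0.999892,  N(d₂) = 0.999630,  e^(−rT) = 0.816953
E₀ = V₀·N(d₁) − D·e^(−rT)·N(d₂)
   = 188.9449·0.999892 − 73.3769·0.816953·0.999630 = 129.001151
B₀ = V₀ − E₀ = 188.9449 − 129.001151 = 59.943749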